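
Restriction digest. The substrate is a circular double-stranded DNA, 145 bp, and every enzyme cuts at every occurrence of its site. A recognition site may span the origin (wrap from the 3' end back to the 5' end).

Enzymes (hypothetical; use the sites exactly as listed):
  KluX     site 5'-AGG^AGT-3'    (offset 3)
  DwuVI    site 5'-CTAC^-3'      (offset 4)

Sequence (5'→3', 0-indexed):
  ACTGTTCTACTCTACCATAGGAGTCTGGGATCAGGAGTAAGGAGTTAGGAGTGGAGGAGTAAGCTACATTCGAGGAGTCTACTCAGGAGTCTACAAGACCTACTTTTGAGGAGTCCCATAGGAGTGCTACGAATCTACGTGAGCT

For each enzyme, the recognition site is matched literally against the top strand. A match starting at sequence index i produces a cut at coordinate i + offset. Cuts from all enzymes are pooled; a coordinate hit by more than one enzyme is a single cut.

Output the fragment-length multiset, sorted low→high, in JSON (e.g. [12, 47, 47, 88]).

[5,5,6,7,7,7,7,8,8,8,8,8,8,9,9,10,11,14]

Site scan:
  KluX AGGAGT/3: at [18, 32, 39, 46, 54, 72, 84, 108, 119] ⇒ [21, 35, 42, 49, 57, 75, 87, 111, 122]
  DwuVI CTAC/4: at [6, 11, 63, 78, 90, 99, 126, 134, 143] ⇒ [2, 10, 15, 67, 82, 94, 103, 130, 138]

All cut coordinates (distinct, sorted): [2, 10, 15, 21, 35, 42, 49, 57, 67, 75, 82, 87, 94, 103, 111, 122, 130, 138]

Fragments:
  2→10: 8 bp
  10→15: 5 bp
  15→21: 6 bp
  21→35: 14 bp
  35→42: 7 bp
  42→49: 7 bp
  49→57: 8 bp
  57→67: 10 bp
  67→75: 8 bp
  75→82: 7 bp
  82→87: 5 bp
  87→94: 7 bp
  94→103: 9 bp
  103→111: 8 bp
  111→122: 11 bp
  122→130: 8 bp
  130→138: 8 bp
  138→2 (wrap): 145-138+2 = 9 bp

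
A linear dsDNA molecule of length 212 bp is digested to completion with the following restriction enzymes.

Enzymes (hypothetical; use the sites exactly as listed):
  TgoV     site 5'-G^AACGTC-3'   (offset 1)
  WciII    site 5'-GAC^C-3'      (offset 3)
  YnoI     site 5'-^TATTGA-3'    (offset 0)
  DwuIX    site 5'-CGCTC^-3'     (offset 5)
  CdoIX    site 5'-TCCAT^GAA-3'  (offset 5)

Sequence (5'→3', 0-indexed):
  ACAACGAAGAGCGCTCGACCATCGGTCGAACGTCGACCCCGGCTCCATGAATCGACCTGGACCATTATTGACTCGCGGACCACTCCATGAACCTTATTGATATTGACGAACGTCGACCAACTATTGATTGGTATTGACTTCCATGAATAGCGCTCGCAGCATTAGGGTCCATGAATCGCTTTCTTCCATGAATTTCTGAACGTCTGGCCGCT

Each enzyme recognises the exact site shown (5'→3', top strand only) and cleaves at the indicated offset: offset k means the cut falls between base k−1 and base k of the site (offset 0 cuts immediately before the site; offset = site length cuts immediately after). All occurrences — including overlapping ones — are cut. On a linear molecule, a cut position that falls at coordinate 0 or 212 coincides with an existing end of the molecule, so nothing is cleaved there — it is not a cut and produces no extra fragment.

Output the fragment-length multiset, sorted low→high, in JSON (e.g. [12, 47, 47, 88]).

Site scan:
  TgoV (GAACGTC, off=1): starts [27, 107, 197] → cuts [28, 108, 198]
  WciII (GACC, off=3): starts [16, 34, 53, 59, 77, 114] → cuts [19, 37, 56, 62, 80, 117]
  YnoI (TATTGA, off=0): starts [65, 94, 100, 121, 131] → cuts [65, 94, 100, 121, 131]
  DwuIX (CGCTC, off=5): starts [11, 150] → cuts [16, 155]
  CdoIX (TCCATGAA, off=5): starts [43, 83, 139, 167, 184] → cuts [48, 88, 144, 172, 189]

All cut coordinates (distinct, sorted): [16, 19, 28, 37, 48, 56, 62, 65, 80, 88, 94, 100, 108, 117, 121, 131, 144, 155, 172, 189, 198]

Fragments:
  [0,16): 16 bp
  [16,19): 3 bp
  [19,28): 9 bp
  [28,37): 9 bp
  [37,48): 11 bp
  [48,56): 8 bp
  [56,62): 6 bp
  [62,65): 3 bp
  [65,80): 15 bp
  [80,88): 8 bp
  [88,94): 6 bp
  [94,100): 6 bp
  [100,108): 8 bp
  [108,117): 9 bp
  [117,121): 4 bp
  [121,131): 10 bp
  [131,144): 13 bp
  [144,155): 11 bp
  [155,172): 17 bp
  [172,189): 17 bp
  [189,198): 9 bp
  [198,212): 14 bp

[3,3,4,6,6,6,8,8,8,9,9,9,9,10,11,11,13,14,15,16,17,17]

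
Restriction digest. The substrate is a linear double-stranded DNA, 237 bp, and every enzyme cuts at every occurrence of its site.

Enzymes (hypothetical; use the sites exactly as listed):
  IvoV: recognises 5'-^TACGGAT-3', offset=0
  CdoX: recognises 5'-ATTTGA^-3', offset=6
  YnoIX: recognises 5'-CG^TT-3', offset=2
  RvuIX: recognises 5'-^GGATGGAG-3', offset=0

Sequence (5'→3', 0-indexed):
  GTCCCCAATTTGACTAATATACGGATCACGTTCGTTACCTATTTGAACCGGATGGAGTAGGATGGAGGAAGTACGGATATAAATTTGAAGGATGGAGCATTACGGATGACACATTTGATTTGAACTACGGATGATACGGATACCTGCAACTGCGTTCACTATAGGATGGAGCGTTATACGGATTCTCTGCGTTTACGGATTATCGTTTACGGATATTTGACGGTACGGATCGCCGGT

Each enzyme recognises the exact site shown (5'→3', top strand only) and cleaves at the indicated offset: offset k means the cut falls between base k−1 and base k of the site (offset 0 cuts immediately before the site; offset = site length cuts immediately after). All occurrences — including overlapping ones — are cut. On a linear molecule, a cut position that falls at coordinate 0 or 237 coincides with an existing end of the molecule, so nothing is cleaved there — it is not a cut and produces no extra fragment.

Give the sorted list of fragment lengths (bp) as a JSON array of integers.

Scan for sites:
  IvoV TACGGAT/0: at [19, 71, 100, 125, 134, 176, 193, 207, 223] ⇒ [19, 71, 100, 125, 134, 176, 193, 207, 223]
  CdoX ATTTGA/6: at [7, 40, 82, 112, 117, 214] ⇒ [13, 46, 88, 118, 123, 220]
  YnoIX CGTT/2: at [28, 32, 152, 171, 189, 203] ⇒ [30, 34, 154, 173, 191, 205]
  RvuIX GGATGGAG/0: at [49, 59, 89, 163] ⇒ [49, 59, 89, 163]

Pooled cuts: [13, 19, 30, 34, 46, 49, 59, 71, 88, 89, 100, 118, 123, 125, 134, 154, 163, 173, 176, 191, 193, 205, 207, 220, 223]

Fragment lengths:
  [0,13): 13 bp
  [13,19): 6 bp
  [19,30): 11 bp
  [30,34): 4 bp
  [34,46): 12 bp
  [46,49): 3 bp
  [49,59): 10 bp
  [59,71): 12 bp
  [71,88): 17 bp
  [88,89): 1 bp
  [89,100): 11 bp
  [100,118): 18 bp
  [118,123): 5 bp
  [123,125): 2 bp
  [125,134): 9 bp
  [134,154): 20 bp
  [154,163): 9 bp
  [163,173): 10 bp
  [173,176): 3 bp
  [176,191): 15 bp
  [191,193): 2 bp
  [193,205): 12 bp
  [205,207): 2 bp
  [207,220): 13 bp
  [220,223): 3 bp
  [223,237): 14 bp

[1,2,2,2,3,3,3,4,5,6,9,9,10,10,11,11,12,12,12,13,13,14,15,17,18,20]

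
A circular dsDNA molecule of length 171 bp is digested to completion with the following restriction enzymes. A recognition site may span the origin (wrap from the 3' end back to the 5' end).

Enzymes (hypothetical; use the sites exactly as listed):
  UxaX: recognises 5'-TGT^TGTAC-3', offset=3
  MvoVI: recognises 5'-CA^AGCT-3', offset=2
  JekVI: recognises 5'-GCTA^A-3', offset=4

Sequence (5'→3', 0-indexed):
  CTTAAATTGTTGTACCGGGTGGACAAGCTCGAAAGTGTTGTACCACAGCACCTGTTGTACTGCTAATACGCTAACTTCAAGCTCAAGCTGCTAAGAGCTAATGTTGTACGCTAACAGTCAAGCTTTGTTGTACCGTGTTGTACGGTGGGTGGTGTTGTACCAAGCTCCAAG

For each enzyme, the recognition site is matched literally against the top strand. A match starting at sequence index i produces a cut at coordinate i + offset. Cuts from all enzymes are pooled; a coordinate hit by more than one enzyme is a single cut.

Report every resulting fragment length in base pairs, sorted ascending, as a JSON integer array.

Per-enzyme occurrences:
  UxaX (TGTTGTAC, off=3): starts [7, 35, 52, 101, 125, 135, 152] → cuts [10, 38, 55, 104, 128, 138, 155]
  MvoVI (CAAGCT, off=2): starts [23, 77, 83, 118, 160, 167] → cuts [25, 79, 85, 120, 162, 169]
  JekVI (GCTAA, off=4): starts [61, 69, 89, 96, 109] → cuts [65, 73, 93, 100, 113]

All cut coordinates (distinct, sorted): [10, 25, 38, 55, 65, 73, 79, 85, 93, 100, 104, 113, 120, 128, 138, 155, 162, 169]

Fragments:
  10→25: 15 bp
  25→38: 13 bp
  38→55: 17 bp
  55→65: 10 bp
  65→73: 8 bp
  73→79: 6 bp
  79→85: 6 bp
  85→93: 8 bp
  93→100: 7 bp
  100→104: 4 bp
  104→113: 9 bp
  113→120: 7 bp
  120→128: 8 bp
  128→138: 10 bp
  138→155: 17 bp
  155→162: 7 bp
  162→169: 7 bp
  169→10 (wrap): 171-169+10 = 12 bp

[4,6,6,7,7,7,7,8,8,8,9,10,10,12,13,15,17,17]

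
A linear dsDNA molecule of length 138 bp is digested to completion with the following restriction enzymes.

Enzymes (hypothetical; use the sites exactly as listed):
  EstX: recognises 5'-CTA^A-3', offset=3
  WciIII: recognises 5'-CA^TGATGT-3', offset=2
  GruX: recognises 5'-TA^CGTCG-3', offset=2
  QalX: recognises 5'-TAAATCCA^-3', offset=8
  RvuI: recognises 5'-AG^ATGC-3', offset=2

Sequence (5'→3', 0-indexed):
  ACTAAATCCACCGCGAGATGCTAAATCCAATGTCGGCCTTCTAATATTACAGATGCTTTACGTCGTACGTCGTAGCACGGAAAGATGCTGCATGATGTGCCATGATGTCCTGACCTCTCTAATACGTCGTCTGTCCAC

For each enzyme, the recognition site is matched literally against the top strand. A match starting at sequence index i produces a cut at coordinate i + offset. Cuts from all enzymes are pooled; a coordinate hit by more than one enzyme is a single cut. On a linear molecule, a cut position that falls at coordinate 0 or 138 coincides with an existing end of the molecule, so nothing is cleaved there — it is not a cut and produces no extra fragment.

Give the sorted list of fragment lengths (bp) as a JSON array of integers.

[3,4,6,6,6,7,7,8,8,9,10,14,14,17,19]

Per-enzyme occurrences:
  EstX CTAA/3: at [1, 20, 40, 118] ⇒ [4, 23, 43, 121]
  WciIII CATGATGT/2: at [90, 100] ⇒ [92, 102]
  GruX TACGTCG/2: at [58, 65, 122] ⇒ [60, 67, 124]
  QalX TAAATCCA/8: at [2, 21] ⇒ [10, 29]
  RvuI AGATGC/2: at [15, 50, 82] ⇒ [17, 52, 84]

Pooled cuts: [4, 10, 17, 23, 29, 43, 52, 60, 67, 84, 92, 102, 121, 124]

Fragments:
  [0,4): 4 bp
  [4,10): 6 bp
  [10,17): 7 bp
  [17,23): 6 bp
  [23,29): 6 bp
  [29,43): 14 bp
  [43,52): 9 bp
  [52,60): 8 bp
  [60,67): 7 bp
  [67,84): 17 bp
  [84,92): 8 bp
  [92,102): 10 bp
  [102,121): 19 bp
  [121,124): 3 bp
  [124,138): 14 bp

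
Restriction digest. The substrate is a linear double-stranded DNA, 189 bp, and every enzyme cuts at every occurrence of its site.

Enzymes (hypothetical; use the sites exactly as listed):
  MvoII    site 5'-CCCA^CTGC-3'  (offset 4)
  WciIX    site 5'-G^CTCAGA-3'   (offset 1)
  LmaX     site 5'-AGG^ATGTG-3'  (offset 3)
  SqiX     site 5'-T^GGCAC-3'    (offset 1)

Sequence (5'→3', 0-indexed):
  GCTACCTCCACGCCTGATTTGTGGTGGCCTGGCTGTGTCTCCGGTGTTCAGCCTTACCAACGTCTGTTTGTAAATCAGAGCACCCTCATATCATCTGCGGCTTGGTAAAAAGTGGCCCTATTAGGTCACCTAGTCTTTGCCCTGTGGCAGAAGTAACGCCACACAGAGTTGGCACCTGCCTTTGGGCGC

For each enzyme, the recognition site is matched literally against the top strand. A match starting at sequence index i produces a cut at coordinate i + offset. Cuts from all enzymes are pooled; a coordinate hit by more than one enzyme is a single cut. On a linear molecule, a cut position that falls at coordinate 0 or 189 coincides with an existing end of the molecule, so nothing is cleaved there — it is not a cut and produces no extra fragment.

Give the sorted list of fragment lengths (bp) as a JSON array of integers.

[19,170]

Per-enzyme occurrences:
  MvoII (CCCACTGC, off=4): no sites
  WciIX (GCTCAGA, off=1): no sites
  LmaX (AGGATGTG, off=3): no sites
  SqiX TGGCAC/1: at [169] ⇒ [170]

All cut coordinates (distinct, sorted): [170]

Fragments:
  [0,170): 170 bp
  [170,189): 19 bp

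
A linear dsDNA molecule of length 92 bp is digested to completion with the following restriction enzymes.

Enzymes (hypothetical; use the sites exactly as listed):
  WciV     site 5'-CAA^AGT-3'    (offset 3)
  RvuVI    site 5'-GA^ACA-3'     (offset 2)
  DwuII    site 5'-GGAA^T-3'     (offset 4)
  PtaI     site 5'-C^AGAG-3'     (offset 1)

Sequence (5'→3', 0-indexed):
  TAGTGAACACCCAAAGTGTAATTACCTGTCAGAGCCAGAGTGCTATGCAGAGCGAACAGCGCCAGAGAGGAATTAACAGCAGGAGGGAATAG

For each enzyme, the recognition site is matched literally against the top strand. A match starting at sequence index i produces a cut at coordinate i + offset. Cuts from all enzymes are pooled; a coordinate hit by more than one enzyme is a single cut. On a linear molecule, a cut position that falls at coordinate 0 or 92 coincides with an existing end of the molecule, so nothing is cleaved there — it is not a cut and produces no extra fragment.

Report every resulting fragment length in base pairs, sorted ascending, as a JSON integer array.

[3,6,6,7,8,8,9,12,16,17]

Scan for sites:
  WciV CAAAGT/3: at [11] ⇒ [14]
  RvuVI GAACA/2: at [4, 53] ⇒ [6, 55]
  DwuII GGAAT/4: at [68, 85] ⇒ [72, 89]
  PtaI CAGAG/1: at [29, 35, 47, 62] ⇒ [30, 36, 48, 63]

All cut coordinates (distinct, sorted): [6, 14, 30, 36, 48, 55, 63, 72, 89]

Fragment lengths:
  [0,6): 6 bp
  [6,14): 8 bp
  [14,30): 16 bp
  [30,36): 6 bp
  [36,48): 12 bp
  [48,55): 7 bp
  [55,63): 8 bp
  [63,72): 9 bp
  [72,89): 17 bp
  [89,92): 3 bp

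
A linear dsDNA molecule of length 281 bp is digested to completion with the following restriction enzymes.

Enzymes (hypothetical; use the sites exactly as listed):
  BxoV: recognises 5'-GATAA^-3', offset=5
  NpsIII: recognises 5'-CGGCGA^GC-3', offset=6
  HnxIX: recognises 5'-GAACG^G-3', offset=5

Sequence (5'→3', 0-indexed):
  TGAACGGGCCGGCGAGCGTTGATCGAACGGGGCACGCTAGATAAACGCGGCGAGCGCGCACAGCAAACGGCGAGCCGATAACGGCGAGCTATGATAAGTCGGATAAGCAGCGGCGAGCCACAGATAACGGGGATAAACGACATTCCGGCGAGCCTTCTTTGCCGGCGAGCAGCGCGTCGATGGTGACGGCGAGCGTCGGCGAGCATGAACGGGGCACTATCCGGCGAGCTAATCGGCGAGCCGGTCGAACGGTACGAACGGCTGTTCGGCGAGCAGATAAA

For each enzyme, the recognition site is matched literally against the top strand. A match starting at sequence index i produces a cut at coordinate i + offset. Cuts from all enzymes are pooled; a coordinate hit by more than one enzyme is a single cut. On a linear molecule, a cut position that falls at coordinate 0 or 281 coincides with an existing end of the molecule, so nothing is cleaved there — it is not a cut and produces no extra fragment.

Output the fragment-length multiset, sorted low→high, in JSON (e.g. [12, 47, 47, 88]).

Scan for sites:
  BxoV GATAA/5: at [39, 76, 92, 101, 122, 131, 275] ⇒ [44, 81, 97, 106, 127, 136, 280]
  NpsIII CGGCGAGC/6: at [9, 47, 67, 81, 110, 145, 162, 186, 196, 221, 233, 266] ⇒ [15, 53, 73, 87, 116, 151, 168, 192, 202, 227, 239, 272]
  HnxIX GAACGG/5: at [1, 24, 206, 246, 255] ⇒ [6, 29, 211, 251, 260]

Pooled cuts: [6, 15, 29, 44, 53, 73, 81, 87, 97, 106, 116, 127, 136, 151, 168, 192, 202, 211, 227, 239, 251, 260, 272, 280]

Fragments:
  [0,6): 6 bp
  [6,15): 9 bp
  [15,29): 14 bp
  [29,44): 15 bp
  [44,53): 9 bp
  [53,73): 20 bp
  [73,81): 8 bp
  [81,87): 6 bp
  [87,97): 10 bp
  [97,106): 9 bp
  [106,116): 10 bp
  [116,127): 11 bp
  [127,136): 9 bp
  [136,151): 15 bp
  [151,168): 17 bp
  [168,192): 24 bp
  [192,202): 10 bp
  [202,211): 9 bp
  [211,227): 16 bp
  [227,239): 12 bp
  [239,251): 12 bp
  [251,260): 9 bp
  [260,272): 12 bp
  [272,280): 8 bp
  [280,281): 1 bp

[1,6,6,8,8,9,9,9,9,9,9,10,10,10,11,12,12,12,14,15,15,16,17,20,24]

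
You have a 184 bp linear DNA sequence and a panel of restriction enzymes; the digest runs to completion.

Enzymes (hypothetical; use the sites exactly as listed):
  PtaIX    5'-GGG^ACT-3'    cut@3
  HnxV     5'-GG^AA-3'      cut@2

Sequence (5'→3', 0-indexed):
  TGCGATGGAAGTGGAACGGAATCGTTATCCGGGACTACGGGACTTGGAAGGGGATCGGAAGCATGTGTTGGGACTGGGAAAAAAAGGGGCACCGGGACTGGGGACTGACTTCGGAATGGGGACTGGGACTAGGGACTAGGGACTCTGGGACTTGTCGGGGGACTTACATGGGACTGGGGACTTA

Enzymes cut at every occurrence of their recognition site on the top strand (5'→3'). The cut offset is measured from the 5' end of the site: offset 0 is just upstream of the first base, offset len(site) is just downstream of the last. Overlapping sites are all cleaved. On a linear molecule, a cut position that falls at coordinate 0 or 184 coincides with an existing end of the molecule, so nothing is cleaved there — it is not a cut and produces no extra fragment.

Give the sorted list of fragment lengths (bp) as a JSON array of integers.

Scan for sites:
  PtaIX (GGGACT, off=3): starts [30, 38, 69, 93, 100, 118, 124, 131, 138, 146, 158, 169, 176] → cuts [33, 41, 72, 96, 103, 121, 127, 134, 141, 149, 161, 172, 179]
  HnxV (GGAA, off=2): starts [6, 12, 17, 45, 56, 76, 112] → cuts [8, 14, 19, 47, 58, 78, 114]

All cut coordinates (distinct, sorted): [8, 14, 19, 33, 41, 47, 58, 72, 78, 96, 103, 114, 121, 127, 134, 141, 149, 161, 172, 179]

Fragments:
  [0,8): 8 bp
  [8,14): 6 bp
  [14,19): 5 bp
  [19,33): 14 bp
  [33,41): 8 bp
  [41,47): 6 bp
  [47,58): 11 bp
  [58,72): 14 bp
  [72,78): 6 bp
  [78,96): 18 bp
  [96,103): 7 bp
  [103,114): 11 bp
  [114,121): 7 bp
  [121,127): 6 bp
  [127,134): 7 bp
  [134,141): 7 bp
  [141,149): 8 bp
  [149,161): 12 bp
  [161,172): 11 bp
  [172,179): 7 bp
  [179,184): 5 bp

[5,5,6,6,6,6,7,7,7,7,7,8,8,8,11,11,11,12,14,14,18]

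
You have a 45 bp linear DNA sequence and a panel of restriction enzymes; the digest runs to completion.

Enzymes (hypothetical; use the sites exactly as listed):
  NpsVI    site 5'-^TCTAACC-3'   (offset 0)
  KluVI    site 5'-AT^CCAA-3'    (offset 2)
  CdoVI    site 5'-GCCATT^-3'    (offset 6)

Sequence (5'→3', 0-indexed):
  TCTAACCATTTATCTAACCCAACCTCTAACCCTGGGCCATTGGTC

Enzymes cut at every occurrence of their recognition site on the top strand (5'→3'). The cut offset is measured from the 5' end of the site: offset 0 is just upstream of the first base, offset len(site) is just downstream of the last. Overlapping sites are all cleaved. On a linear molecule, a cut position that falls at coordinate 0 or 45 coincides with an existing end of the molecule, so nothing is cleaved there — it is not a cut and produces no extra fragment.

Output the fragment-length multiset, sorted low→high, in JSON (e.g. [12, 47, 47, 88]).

[4,12,12,17]

Scan for sites:
  NpsVI (TCTAACC, off=0): starts [0, 12, 24] → cuts [12, 24] (position 0 is a terminus of the linear molecule — no cut)
  KluVI (ATCCAA, off=2): no sites
  CdoVI (GCCATT, off=6): starts [35] → cuts [41]

Pooled cuts: [12, 24, 41]

Fragments:
  [0,12): 12 bp
  [12,24): 12 bp
  [24,41): 17 bp
  [41,45): 4 bp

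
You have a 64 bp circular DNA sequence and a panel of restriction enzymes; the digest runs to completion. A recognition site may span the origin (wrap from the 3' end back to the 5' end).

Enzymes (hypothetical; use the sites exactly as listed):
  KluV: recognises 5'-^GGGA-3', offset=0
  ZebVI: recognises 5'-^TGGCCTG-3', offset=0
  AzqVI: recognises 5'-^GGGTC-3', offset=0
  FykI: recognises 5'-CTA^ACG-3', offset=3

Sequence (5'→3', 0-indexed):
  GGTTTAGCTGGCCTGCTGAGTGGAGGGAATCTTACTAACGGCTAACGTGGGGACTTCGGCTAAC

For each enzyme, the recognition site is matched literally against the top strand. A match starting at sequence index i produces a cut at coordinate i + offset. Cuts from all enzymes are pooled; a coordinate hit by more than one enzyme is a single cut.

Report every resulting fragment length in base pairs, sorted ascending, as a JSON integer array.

Scan for sites:
  KluV GGGA/0: at [24, 49] ⇒ [24, 49]
  ZebVI TGGCCTG/0: at [8] ⇒ [8]
  AzqVI (GGGTC, off=0): no sites
  FykI CTAACG/3: at [34, 41, 59] ⇒ [37, 44, 62]

All cut coordinates (distinct, sorted): [8, 24, 37, 44, 49, 62]

Fragments:
  8→24: 16 bp
  24→37: 13 bp
  37→44: 7 bp
  44→49: 5 bp
  49→62: 13 bp
  62→8 (wrap): 64-62+8 = 10 bp

[5,7,10,13,13,16]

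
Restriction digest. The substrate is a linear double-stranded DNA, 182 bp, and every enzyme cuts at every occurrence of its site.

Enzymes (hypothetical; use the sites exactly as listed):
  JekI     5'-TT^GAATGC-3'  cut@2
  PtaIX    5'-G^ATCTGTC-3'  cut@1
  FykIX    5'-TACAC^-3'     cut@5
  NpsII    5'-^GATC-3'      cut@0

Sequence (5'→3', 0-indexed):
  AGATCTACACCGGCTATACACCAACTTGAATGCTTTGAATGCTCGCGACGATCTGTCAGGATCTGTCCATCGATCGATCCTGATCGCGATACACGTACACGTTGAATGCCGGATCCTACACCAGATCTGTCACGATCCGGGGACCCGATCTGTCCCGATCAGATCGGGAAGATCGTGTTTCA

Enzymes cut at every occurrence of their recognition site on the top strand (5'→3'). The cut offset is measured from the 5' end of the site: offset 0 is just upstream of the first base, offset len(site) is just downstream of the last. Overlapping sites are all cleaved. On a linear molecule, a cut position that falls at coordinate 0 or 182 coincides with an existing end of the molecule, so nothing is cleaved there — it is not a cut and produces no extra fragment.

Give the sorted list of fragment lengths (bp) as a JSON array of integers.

Per-enzyme occurrences:
  JekI (TTGAATGC, off=2): starts [25, 34, 101] → cuts [27, 36, 103]
  PtaIX (GATCTGTC, off=1): starts [49, 59, 123, 146] → cuts [50, 60, 124, 147]
  FykIX (TACAC, off=5): starts [5, 16, 89, 95, 116] → cuts [10, 21, 94, 100, 121]
  NpsII (GATC, off=0): starts [1, 49, 59, 71, 75, 81, 111, 123, 133, 146, 156, 161, 170] → cuts [1, 49, 59, 71, 75, 81, 111, 123, 133, 146, 156, 161, 170]

Pooled cuts: [1, 10, 21, 27, 36, 49, 50, 59, 60, 71, 75, 81, 94, 100, 103, 111, 121, 123, 124, 133, 146, 147, 156, 161, 170]

Fragment lengths:
  [0,1): 1 bp
  [1,10): 9 bp
  [10,21): 11 bp
  [21,27): 6 bp
  [27,36): 9 bp
  [36,49): 13 bp
  [49,50): 1 bp
  [50,59): 9 bp
  [59,60): 1 bp
  [60,71): 11 bp
  [71,75): 4 bp
  [75,81): 6 bp
  [81,94): 13 bp
  [94,100): 6 bp
  [100,103): 3 bp
  [103,111): 8 bp
  [111,121): 10 bp
  [121,123): 2 bp
  [123,124): 1 bp
  [124,133): 9 bp
  [133,146): 13 bp
  [146,147): 1 bp
  [147,156): 9 bp
  [156,161): 5 bp
  [161,170): 9 bp
  [170,182): 12 bp

[1,1,1,1,1,2,3,4,5,6,6,6,8,9,9,9,9,9,9,10,11,11,12,13,13,13]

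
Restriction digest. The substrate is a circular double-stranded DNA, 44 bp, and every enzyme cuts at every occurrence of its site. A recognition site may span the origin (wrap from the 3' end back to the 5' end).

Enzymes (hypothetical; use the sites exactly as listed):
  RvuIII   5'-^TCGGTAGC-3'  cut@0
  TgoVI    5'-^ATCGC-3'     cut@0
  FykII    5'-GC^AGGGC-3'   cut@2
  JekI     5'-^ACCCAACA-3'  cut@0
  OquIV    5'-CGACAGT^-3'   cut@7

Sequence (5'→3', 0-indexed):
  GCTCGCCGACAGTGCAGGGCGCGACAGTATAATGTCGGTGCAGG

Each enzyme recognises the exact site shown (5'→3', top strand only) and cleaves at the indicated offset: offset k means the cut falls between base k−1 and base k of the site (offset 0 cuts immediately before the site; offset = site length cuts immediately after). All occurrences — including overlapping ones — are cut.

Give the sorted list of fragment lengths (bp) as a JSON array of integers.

[2,13,13,16]

Scan for sites:
  RvuIII (TCGGTAGC, off=0): no sites
  TgoVI (ATCGC, off=0): no sites
  FykII (GCAGGGC, off=2): starts [13, 39] → cuts [15, 41]
  JekI (ACCCAACA, off=0): no sites
  OquIV (CGACAGT, off=7): starts [6, 21] → cuts [13, 28]

Pooled cuts: [13, 15, 28, 41]

Fragments:
  13→15: 2 bp
  15→28: 13 bp
  28→41: 13 bp
  41→13 (wrap): 44-41+13 = 16 bp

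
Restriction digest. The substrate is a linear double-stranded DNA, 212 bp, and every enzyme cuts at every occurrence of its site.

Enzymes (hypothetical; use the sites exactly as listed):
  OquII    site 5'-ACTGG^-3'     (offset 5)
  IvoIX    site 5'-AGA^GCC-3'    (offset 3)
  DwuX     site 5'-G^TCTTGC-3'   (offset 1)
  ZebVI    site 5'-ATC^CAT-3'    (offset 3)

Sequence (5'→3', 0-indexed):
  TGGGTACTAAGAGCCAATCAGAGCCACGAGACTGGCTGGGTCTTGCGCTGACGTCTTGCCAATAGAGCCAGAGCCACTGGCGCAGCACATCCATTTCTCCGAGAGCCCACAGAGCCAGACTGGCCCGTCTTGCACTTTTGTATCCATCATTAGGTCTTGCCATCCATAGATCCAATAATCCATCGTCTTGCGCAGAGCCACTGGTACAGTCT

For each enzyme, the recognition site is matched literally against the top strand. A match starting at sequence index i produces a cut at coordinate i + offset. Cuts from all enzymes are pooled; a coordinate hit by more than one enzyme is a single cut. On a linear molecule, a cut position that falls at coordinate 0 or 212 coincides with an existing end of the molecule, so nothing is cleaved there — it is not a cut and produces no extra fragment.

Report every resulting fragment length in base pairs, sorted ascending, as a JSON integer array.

Site scan:
  OquII (ACTGG, off=5): starts [30, 75, 118, 199] → cuts [35, 80, 123, 204]
  IvoIX (AGAGCC, off=3): starts [9, 19, 63, 69, 101, 110, 193] → cuts [12, 22, 66, 72, 104, 113, 196]
  DwuX (GTCTTGC, off=1): starts [39, 52, 126, 153, 184] → cuts [40, 53, 127, 154, 185]
  ZebVI (ATCCAT, off=3): starts [88, 141, 161, 177] → cuts [91, 144, 164, 180]

All cut coordinates (distinct, sorted): [12, 22, 35, 40, 53, 66, 72, 80, 91, 104, 113, 123, 127, 144, 154, 164, 180, 185, 196, 204]

Fragments:
  [0,12): 12 bp
  [12,22): 10 bp
  [22,35): 13 bp
  [35,40): 5 bp
  [40,53): 13 bp
  [53,66): 13 bp
  [66,72): 6 bp
  [72,80): 8 bp
  [80,91): 11 bp
  [91,104): 13 bp
  [104,113): 9 bp
  [113,123): 10 bp
  [123,127): 4 bp
  [127,144): 17 bp
  [144,154): 10 bp
  [154,164): 10 bp
  [164,180): 16 bp
  [180,185): 5 bp
  [185,196): 11 bp
  [196,204): 8 bp
  [204,212): 8 bp

[4,5,5,6,8,8,8,9,10,10,10,10,11,11,12,13,13,13,13,16,17]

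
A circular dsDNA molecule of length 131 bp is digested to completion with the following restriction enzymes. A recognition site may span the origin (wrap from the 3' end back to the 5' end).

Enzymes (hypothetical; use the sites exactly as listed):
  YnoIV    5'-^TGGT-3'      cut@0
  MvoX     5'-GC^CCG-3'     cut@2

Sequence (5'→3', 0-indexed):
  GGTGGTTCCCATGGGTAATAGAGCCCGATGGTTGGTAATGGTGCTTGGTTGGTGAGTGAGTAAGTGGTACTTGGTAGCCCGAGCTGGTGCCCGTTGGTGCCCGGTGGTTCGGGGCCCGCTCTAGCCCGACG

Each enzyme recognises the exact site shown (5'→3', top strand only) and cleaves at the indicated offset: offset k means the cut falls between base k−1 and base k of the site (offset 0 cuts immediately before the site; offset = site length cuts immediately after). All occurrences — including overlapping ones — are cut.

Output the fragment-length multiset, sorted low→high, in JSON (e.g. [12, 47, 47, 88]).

[4,4,4,4,4,6,6,6,6,7,7,7,8,10,11,15,22]

Site scan:
  YnoIV TGGT/0: at [2, 28, 32, 38, 45, 49, 64, 71, 84, 94, 104] ⇒ [2, 28, 32, 38, 45, 49, 64, 71, 84, 94, 104]
  MvoX GCCCG/2: at [22, 76, 88, 98, 113, 123] ⇒ [24, 78, 90, 100, 115, 125]

All cut coordinates (distinct, sorted): [2, 24, 28, 32, 38, 45, 49, 64, 71, 78, 84, 90, 94, 100, 104, 115, 125]

Fragments:
  2→24: 22 bp
  24→28: 4 bp
  28→32: 4 bp
  32→38: 6 bp
  38→45: 7 bp
  45→49: 4 bp
  49→64: 15 bp
  64→71: 7 bp
  71→78: 7 bp
  78→84: 6 bp
  84→90: 6 bp
  90→94: 4 bp
  94→100: 6 bp
  100→104: 4 bp
  104→115: 11 bp
  115→125: 10 bp
  125→2 (wrap): 131-125+2 = 8 bp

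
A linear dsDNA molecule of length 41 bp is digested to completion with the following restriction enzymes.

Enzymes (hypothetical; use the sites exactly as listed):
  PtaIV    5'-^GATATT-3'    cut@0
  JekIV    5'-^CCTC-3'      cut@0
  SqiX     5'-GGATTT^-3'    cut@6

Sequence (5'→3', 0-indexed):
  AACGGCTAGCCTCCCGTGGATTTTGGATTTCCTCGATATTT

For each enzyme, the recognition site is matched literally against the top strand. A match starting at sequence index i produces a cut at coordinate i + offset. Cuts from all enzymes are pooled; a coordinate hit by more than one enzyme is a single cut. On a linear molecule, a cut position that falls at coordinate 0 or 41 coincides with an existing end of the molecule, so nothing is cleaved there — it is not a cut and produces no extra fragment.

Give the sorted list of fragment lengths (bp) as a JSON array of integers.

[4,7,7,9,14]

Site scan:
  PtaIV (GATATT, off=0): starts [34] → cuts [34]
  JekIV (CCTC, off=0): starts [9, 30] → cuts [9, 30]
  SqiX (GGATTT, off=6): starts [17, 24] → cuts [23, 30]

All cut coordinates (distinct, sorted): [9, 23, 30, 34]

Fragment lengths:
  [0,9): 9 bp
  [9,23): 14 bp
  [23,30): 7 bp
  [30,34): 4 bp
  [34,41): 7 bp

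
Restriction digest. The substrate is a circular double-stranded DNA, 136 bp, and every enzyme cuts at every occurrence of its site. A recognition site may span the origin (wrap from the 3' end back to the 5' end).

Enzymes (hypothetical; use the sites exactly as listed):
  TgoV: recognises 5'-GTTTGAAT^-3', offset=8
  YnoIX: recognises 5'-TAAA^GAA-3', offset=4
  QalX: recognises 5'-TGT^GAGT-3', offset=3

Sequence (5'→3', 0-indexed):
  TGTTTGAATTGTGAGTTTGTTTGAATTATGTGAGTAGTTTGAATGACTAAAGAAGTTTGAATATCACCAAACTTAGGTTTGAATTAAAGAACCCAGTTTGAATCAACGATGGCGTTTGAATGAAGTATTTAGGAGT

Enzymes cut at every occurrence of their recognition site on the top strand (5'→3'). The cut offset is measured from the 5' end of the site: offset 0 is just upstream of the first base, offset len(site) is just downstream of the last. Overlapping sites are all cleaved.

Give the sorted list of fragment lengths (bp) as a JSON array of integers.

Per-enzyme occurrences:
  TgoV (GTTTGAAT, off=8): starts [1, 18, 36, 54, 76, 95, 113] → cuts [9, 26, 44, 62, 84, 103, 121]
  YnoIX (TAAAGAA, off=4): starts [47, 84] → cuts [51, 88]
  QalX (TGTGAGT, off=3): starts [9, 28] → cuts [12, 31]

Pooled cuts: [9, 12, 26, 31, 44, 51, 62, 84, 88, 103, 121]

Fragment lengths:
  9→12: 3 bp
  12→26: 14 bp
  26→31: 5 bp
  31→44: 13 bp
  44→51: 7 bp
  51→62: 11 bp
  62→84: 22 bp
  84→88: 4 bp
  88→103: 15 bp
  103→121: 18 bp
  121→9 (wrap): 136-121+9 = 24 bp

[3,4,5,7,11,13,14,15,18,22,24]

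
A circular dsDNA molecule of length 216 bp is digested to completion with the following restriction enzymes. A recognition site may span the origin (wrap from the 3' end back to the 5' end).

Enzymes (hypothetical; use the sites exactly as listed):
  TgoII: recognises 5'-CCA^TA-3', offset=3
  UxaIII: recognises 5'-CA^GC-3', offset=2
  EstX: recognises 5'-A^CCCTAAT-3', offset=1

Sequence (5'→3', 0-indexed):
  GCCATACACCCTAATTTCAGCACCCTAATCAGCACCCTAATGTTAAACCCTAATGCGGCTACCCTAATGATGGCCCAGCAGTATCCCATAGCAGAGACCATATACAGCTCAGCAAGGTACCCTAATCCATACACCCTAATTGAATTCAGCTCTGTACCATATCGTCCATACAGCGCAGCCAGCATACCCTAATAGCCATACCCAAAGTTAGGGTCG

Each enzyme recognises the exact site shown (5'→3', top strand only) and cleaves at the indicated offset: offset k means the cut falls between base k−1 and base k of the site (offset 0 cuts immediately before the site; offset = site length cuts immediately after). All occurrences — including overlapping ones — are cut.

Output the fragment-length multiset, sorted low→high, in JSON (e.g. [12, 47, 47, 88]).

[3,3,4,4,4,4,5,5,5,6,8,9,9,10,11,11,11,12,12,13,14,15,16,22]

Site scan:
  TgoII CCATA/3: at [1, 85, 97, 126, 156, 165, 195] ⇒ [4, 88, 100, 129, 159, 168, 198]
  UxaIII CAGC/2: at [17, 29, 75, 104, 109, 146, 170, 175, 179] ⇒ [19, 31, 77, 106, 111, 148, 172, 177, 181]
  EstX ACCCTAAT/1: at [7, 21, 33, 46, 60, 118, 132, 185] ⇒ [8, 22, 34, 47, 61, 119, 133, 186]

All cut coordinates (distinct, sorted): [4, 8, 19, 22, 31, 34, 47, 61, 77, 88, 100, 106, 111, 119, 129, 133, 148, 159, 168, 172, 177, 181, 186, 198]

Fragments:
  4→8: 4 bp
  8→19: 11 bp
  19→22: 3 bp
  22→31: 9 bp
  31→34: 3 bp
  34→47: 13 bp
  47→61: 14 bp
  61→77: 16 bp
  77→88: 11 bp
  88→100: 12 bp
  100→106: 6 bp
  106→111: 5 bp
  111→119: 8 bp
  119→129: 10 bp
  129→133: 4 bp
  133→148: 15 bp
  148→159: 11 bp
  159→168: 9 bp
  168→172: 4 bp
  172→177: 5 bp
  177→181: 4 bp
  181→186: 5 bp
  186→198: 12 bp
  198→4 (wrap): 216-198+4 = 22 bp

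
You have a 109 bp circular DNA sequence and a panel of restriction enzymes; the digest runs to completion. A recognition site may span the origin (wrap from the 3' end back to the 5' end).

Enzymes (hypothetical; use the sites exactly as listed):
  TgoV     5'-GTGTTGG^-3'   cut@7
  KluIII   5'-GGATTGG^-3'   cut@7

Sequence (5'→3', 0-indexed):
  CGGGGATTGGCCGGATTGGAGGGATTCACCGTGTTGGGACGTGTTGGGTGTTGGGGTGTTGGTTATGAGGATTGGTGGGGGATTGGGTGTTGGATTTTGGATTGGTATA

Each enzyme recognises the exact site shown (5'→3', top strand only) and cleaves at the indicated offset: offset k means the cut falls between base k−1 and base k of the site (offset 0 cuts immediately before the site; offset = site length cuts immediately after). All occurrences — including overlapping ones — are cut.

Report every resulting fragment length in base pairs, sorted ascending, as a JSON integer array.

Per-enzyme occurrences:
  TgoV (GTGTTGG, off=7): starts [30, 40, 47, 55, 86] → cuts [37, 47, 54, 62, 93]
  KluIII (GGATTGG, off=7): starts [3, 12, 68, 79, 98] → cuts [10, 19, 75, 86, 105]

All cut coordinates (distinct, sorted): [10, 19, 37, 47, 54, 62, 75, 86, 93, 105]

Fragments:
  10→19: 9 bp
  19→37: 18 bp
  37→47: 10 bp
  47→54: 7 bp
  54→62: 8 bp
  62→75: 13 bp
  75→86: 11 bp
  86→93: 7 bp
  93→105: 12 bp
  105→10 (wrap): 109-105+10 = 14 bp

[7,7,8,9,10,11,12,13,14,18]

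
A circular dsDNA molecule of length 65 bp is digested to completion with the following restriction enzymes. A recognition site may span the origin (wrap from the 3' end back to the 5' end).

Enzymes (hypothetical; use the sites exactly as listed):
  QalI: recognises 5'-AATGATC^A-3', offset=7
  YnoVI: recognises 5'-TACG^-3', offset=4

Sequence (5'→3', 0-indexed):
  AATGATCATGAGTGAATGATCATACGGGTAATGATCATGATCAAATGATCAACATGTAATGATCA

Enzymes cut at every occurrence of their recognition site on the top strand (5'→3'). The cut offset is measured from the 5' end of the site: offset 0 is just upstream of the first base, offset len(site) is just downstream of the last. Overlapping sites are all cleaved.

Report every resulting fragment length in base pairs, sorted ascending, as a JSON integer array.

Scan for sites:
  QalI (AATGATCA, off=7): starts [0, 14, 29, 43, 57] → cuts [7, 21, 36, 50, 64]
  YnoVI (TACG, off=4): starts [22] → cuts [26]

Pooled cuts: [7, 21, 26, 36, 50, 64]

Fragment lengths:
  7→21: 14 bp
  21→26: 5 bp
  26→36: 10 bp
  36→50: 14 bp
  50→64: 14 bp
  64→7 (wrap): 65-64+7 = 8 bp

[5,8,10,14,14,14]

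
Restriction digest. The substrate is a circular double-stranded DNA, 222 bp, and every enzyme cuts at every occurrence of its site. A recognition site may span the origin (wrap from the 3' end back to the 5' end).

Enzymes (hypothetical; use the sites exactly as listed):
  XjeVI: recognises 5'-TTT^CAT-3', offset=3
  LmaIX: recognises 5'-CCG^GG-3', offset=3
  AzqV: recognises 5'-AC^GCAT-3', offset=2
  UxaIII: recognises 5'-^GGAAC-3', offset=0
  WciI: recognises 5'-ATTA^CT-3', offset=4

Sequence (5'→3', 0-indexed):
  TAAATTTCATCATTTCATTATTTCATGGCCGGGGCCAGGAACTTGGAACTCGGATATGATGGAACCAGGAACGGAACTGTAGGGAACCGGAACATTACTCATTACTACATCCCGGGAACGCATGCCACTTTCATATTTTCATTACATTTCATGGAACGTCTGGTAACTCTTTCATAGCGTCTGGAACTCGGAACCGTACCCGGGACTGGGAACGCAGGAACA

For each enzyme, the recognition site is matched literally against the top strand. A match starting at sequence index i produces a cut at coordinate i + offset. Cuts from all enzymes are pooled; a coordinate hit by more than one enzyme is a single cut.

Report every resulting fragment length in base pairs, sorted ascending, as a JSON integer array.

[3,5,5,6,6,6,7,7,7,7,8,8,8,8,8,9,10,10,10,10,12,13,13,16,20]

Scan for sites:
  XjeVI TTTCAT/3: at [4, 12, 20, 128, 136, 146, 169] ⇒ [7, 15, 23, 131, 139, 149, 172]
  LmaIX CCGGG/3: at [28, 111, 199] ⇒ [31, 114, 202]
  AzqV ACGCAT/2: at [117] ⇒ [119]
  UxaIII GGAAC/0: at [37, 44, 60, 67, 72, 82, 88, 114, 152, 182, 189, 208, 216] ⇒ [37, 44, 60, 67, 72, 82, 88, 114, 152, 182, 189, 208, 216]
  WciI ATTACT/4: at [93, 100] ⇒ [97, 104]

All cut coordinates (distinct, sorted): [7, 15, 23, 31, 37, 44, 60, 67, 72, 82, 88, 97, 104, 114, 119, 131, 139, 149, 152, 172, 182, 189, 202, 208, 216]

Fragments:
  7→15: 8 bp
  15→23: 8 bp
  23→31: 8 bp
  31→37: 6 bp
  37→44: 7 bp
  44→60: 16 bp
  60→67: 7 bp
  67→72: 5 bp
  72→82: 10 bp
  82→88: 6 bp
  88→97: 9 bp
  97→104: 7 bp
  104→114: 10 bp
  114→119: 5 bp
  119→131: 12 bp
  131→139: 8 bp
  139→149: 10 bp
  149→152: 3 bp
  152→172: 20 bp
  172→182: 10 bp
  182→189: 7 bp
  189→202: 13 bp
  202→208: 6 bp
  208→216: 8 bp
  216→7 (wrap): 222-216+7 = 13 bp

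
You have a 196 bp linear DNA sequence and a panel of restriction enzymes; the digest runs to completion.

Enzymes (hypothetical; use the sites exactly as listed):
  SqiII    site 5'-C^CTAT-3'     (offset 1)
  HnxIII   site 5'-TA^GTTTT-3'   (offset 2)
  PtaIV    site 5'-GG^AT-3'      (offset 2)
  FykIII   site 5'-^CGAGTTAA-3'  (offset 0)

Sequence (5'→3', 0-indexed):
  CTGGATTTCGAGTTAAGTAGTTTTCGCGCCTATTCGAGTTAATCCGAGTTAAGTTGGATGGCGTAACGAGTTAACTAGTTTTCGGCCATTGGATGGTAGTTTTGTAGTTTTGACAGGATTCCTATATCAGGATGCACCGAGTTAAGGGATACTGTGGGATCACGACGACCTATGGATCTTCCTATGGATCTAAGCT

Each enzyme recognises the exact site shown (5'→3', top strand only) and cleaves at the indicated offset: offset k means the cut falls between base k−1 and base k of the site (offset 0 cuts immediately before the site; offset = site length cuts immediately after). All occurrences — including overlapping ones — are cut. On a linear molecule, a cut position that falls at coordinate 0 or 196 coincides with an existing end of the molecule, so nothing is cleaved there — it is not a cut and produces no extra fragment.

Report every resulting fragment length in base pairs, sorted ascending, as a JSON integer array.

[4,4,4,5,6,6,6,6,6,8,9,9,10,10,10,10,11,11,11,11,11,13,15]

Scan for sites:
  SqiII (CCTAT, off=1): starts [28, 120, 168, 180] → cuts [29, 121, 169, 181]
  HnxIII (TAGTTTT, off=2): starts [17, 75, 96, 104] → cuts [19, 77, 98, 106]
  PtaIV (GGAT, off=2): starts [2, 55, 90, 115, 129, 146, 156, 173, 185] → cuts [4, 57, 92, 117, 131, 148, 158, 175, 187]
  FykIII (CGAGTTAA, off=0): starts [8, 34, 44, 66, 137] → cuts [8, 34, 44, 66, 137]

All cut coordinates (distinct, sorted): [4, 8, 19, 29, 34, 44, 57, 66, 77, 92, 98, 106, 117, 121, 131, 137, 148, 158, 169, 175, 181, 187]

Fragments:
  [0,4): 4 bp
  [4,8): 4 bp
  [8,19): 11 bp
  [19,29): 10 bp
  [29,34): 5 bp
  [34,44): 10 bp
  [44,57): 13 bp
  [57,66): 9 bp
  [66,77): 11 bp
  [77,92): 15 bp
  [92,98): 6 bp
  [98,106): 8 bp
  [106,117): 11 bp
  [117,121): 4 bp
  [121,131): 10 bp
  [131,137): 6 bp
  [137,148): 11 bp
  [148,158): 10 bp
  [158,169): 11 bp
  [169,175): 6 bp
  [175,181): 6 bp
  [181,187): 6 bp
  [187,196): 9 bp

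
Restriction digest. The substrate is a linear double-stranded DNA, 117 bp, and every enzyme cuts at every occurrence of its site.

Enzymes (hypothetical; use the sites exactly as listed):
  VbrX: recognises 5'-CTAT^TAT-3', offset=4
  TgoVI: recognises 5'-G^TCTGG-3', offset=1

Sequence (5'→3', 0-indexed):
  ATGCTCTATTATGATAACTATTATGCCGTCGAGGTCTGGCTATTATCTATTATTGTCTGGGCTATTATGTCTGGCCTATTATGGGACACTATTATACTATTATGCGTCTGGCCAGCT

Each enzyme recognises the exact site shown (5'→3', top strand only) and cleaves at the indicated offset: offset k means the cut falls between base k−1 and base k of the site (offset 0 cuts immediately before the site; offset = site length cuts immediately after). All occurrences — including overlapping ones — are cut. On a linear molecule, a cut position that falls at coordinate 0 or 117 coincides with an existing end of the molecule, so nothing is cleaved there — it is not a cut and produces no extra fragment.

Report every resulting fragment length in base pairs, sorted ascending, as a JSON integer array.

Per-enzyme occurrences:
  VbrX (CTATTAT, off=4): starts [5, 17, 39, 46, 61, 75, 88, 96] → cuts [9, 21, 43, 50, 65, 79, 92, 100]
  TgoVI (GTCTGG, off=1): starts [33, 54, 68, 105] → cuts [34, 55, 69, 106]

All cut coordinates (distinct, sorted): [9, 21, 34, 43, 50, 55, 65, 69, 79, 92, 100, 106]

Fragment lengths:
  [0,9): 9 bp
  [9,21): 12 bp
  [21,34): 13 bp
  [34,43): 9 bp
  [43,50): 7 bp
  [50,55): 5 bp
  [55,65): 10 bp
  [65,69): 4 bp
  [69,79): 10 bp
  [79,92): 13 bp
  [92,100): 8 bp
  [100,106): 6 bp
  [106,117): 11 bp

[4,5,6,7,8,9,9,10,10,11,12,13,13]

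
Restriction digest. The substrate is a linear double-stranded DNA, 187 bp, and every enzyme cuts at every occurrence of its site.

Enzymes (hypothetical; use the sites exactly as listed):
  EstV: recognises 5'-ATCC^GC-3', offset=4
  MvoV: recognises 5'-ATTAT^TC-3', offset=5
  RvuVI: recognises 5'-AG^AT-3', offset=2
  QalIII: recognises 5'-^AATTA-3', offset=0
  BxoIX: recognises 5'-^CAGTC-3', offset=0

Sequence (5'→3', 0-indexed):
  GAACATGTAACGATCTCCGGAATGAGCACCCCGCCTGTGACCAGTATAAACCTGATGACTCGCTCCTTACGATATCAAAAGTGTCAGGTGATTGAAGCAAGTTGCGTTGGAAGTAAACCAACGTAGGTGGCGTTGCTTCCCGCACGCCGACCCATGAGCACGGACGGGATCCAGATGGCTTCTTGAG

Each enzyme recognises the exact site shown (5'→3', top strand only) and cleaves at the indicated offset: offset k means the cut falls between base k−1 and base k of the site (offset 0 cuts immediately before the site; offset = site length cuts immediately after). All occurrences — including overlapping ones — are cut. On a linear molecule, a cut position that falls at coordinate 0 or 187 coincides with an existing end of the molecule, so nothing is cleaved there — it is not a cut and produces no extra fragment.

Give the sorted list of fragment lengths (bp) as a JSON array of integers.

[13,174]

Site scan:
  EstV (ATCCGC, off=4): no sites
  MvoV (ATTATTC, off=5): no sites
  RvuVI (AGAT, off=2): starts [172] → cuts [174]
  QalIII (AATTA, off=0): no sites
  BxoIX (CAGTC, off=0): no sites

Pooled cuts: [174]

Fragment lengths:
  [0,174): 174 bp
  [174,187): 13 bp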